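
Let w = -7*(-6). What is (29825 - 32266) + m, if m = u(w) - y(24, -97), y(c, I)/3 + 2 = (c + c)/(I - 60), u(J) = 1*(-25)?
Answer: -386076/157 ≈ -2459.1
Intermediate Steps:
w = 42
u(J) = -25
y(c, I) = -6 + 6*c/(-60 + I) (y(c, I) = -6 + 3*((c + c)/(I - 60)) = -6 + 3*((2*c)/(-60 + I)) = -6 + 3*(2*c/(-60 + I)) = -6 + 6*c/(-60 + I))
m = -2839/157 (m = -25 - 6*(60 + 24 - 1*(-97))/(-60 - 97) = -25 - 6*(60 + 24 + 97)/(-157) = -25 - 6*(-1)*181/157 = -25 - 1*(-1086/157) = -25 + 1086/157 = -2839/157 ≈ -18.083)
(29825 - 32266) + m = (29825 - 32266) - 2839/157 = -2441 - 2839/157 = -386076/157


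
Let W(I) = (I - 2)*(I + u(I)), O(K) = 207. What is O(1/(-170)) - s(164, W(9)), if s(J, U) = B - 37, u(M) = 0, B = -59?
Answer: 303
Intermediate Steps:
W(I) = I*(-2 + I) (W(I) = (I - 2)*(I + 0) = (-2 + I)*I = I*(-2 + I))
s(J, U) = -96 (s(J, U) = -59 - 37 = -96)
O(1/(-170)) - s(164, W(9)) = 207 - 1*(-96) = 207 + 96 = 303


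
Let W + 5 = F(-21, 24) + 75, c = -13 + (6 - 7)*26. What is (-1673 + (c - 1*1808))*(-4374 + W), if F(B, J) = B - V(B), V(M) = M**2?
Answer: 16776320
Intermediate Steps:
c = -39 (c = -13 - 1*26 = -13 - 26 = -39)
F(B, J) = B - B**2
W = -392 (W = -5 + (-21*(1 - 1*(-21)) + 75) = -5 + (-21*(1 + 21) + 75) = -5 + (-21*22 + 75) = -5 + (-462 + 75) = -5 - 387 = -392)
(-1673 + (c - 1*1808))*(-4374 + W) = (-1673 + (-39 - 1*1808))*(-4374 - 392) = (-1673 + (-39 - 1808))*(-4766) = (-1673 - 1847)*(-4766) = -3520*(-4766) = 16776320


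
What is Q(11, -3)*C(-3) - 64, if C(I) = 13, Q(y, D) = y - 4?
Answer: 27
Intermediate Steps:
Q(y, D) = -4 + y
Q(11, -3)*C(-3) - 64 = (-4 + 11)*13 - 64 = 7*13 - 64 = 91 - 64 = 27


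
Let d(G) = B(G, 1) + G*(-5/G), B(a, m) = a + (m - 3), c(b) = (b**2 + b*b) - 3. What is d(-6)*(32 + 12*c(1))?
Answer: -260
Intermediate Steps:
c(b) = -3 + 2*b**2 (c(b) = (b**2 + b**2) - 3 = 2*b**2 - 3 = -3 + 2*b**2)
B(a, m) = -3 + a + m (B(a, m) = a + (-3 + m) = -3 + a + m)
d(G) = -7 + G (d(G) = (-3 + G + 1) + G*(-5/G) = (-2 + G) - 5 = -7 + G)
d(-6)*(32 + 12*c(1)) = (-7 - 6)*(32 + 12*(-3 + 2*1**2)) = -13*(32 + 12*(-3 + 2*1)) = -13*(32 + 12*(-3 + 2)) = -13*(32 + 12*(-1)) = -13*(32 - 12) = -13*20 = -260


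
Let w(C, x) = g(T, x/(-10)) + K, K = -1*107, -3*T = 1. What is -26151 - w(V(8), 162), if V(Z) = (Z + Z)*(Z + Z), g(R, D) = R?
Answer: -78131/3 ≈ -26044.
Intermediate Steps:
T = -⅓ (T = -⅓*1 = -⅓ ≈ -0.33333)
K = -107
V(Z) = 4*Z² (V(Z) = (2*Z)*(2*Z) = 4*Z²)
w(C, x) = -322/3 (w(C, x) = -⅓ - 107 = -322/3)
-26151 - w(V(8), 162) = -26151 - 1*(-322/3) = -26151 + 322/3 = -78131/3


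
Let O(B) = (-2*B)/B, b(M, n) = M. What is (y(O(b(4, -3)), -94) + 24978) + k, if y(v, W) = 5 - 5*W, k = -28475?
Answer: -3022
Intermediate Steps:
O(B) = -2
(y(O(b(4, -3)), -94) + 24978) + k = ((5 - 5*(-94)) + 24978) - 28475 = ((5 + 470) + 24978) - 28475 = (475 + 24978) - 28475 = 25453 - 28475 = -3022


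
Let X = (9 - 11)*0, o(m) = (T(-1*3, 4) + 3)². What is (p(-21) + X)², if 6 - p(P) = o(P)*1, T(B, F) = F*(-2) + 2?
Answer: 9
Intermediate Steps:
T(B, F) = 2 - 2*F (T(B, F) = -2*F + 2 = 2 - 2*F)
o(m) = 9 (o(m) = ((2 - 2*4) + 3)² = ((2 - 8) + 3)² = (-6 + 3)² = (-3)² = 9)
X = 0 (X = -2*0 = 0)
p(P) = -3 (p(P) = 6 - 9 = -3)
(p(-21) + X)² = (-3 + 0)² = (-3)² = 9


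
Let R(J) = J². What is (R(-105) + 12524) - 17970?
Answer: 5579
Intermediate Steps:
(R(-105) + 12524) - 17970 = ((-105)² + 12524) - 17970 = (11025 + 12524) - 17970 = 23549 - 17970 = 5579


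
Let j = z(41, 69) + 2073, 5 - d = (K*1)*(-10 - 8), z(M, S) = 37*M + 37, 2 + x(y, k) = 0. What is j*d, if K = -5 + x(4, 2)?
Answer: -438867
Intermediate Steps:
x(y, k) = -2 (x(y, k) = -2 + 0 = -2)
K = -7 (K = -5 - 2 = -7)
z(M, S) = 37 + 37*M
d = -121 (d = 5 - (-7*1)*(-10 - 8) = 5 - (-7)*(-18) = 5 - 1*126 = 5 - 126 = -121)
j = 3627 (j = (37 + 37*41) + 2073 = (37 + 1517) + 2073 = 1554 + 2073 = 3627)
j*d = 3627*(-121) = -438867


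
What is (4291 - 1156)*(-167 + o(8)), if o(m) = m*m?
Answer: -322905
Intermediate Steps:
o(m) = m**2
(4291 - 1156)*(-167 + o(8)) = (4291 - 1156)*(-167 + 8**2) = 3135*(-167 + 64) = 3135*(-103) = -322905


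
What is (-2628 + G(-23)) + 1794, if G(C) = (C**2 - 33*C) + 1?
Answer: 455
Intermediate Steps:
G(C) = 1 + C**2 - 33*C
(-2628 + G(-23)) + 1794 = (-2628 + (1 + (-23)**2 - 33*(-23))) + 1794 = (-2628 + (1 + 529 + 759)) + 1794 = (-2628 + 1289) + 1794 = -1339 + 1794 = 455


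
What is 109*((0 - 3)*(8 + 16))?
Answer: -7848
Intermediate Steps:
109*((0 - 3)*(8 + 16)) = 109*(-3*24) = 109*(-72) = -7848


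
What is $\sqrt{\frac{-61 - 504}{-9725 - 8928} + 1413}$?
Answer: $\frac{\sqrt{491641858862}}{18653} \approx 37.59$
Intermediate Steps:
$\sqrt{\frac{-61 - 504}{-9725 - 8928} + 1413} = \sqrt{- \frac{565}{-18653} + 1413} = \sqrt{\left(-565\right) \left(- \frac{1}{18653}\right) + 1413} = \sqrt{\frac{565}{18653} + 1413} = \sqrt{\frac{26357254}{18653}} = \frac{\sqrt{491641858862}}{18653}$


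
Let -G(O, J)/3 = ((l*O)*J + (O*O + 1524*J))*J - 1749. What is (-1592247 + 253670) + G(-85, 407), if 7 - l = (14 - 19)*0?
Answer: -471818818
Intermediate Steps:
l = 7 (l = 7 - (14 - 19)*0 = 7 - (-5)*0 = 7 - 1*0 = 7 + 0 = 7)
G(O, J) = 5247 - 3*J*(O² + 1524*J + 7*J*O) (G(O, J) = -3*(((7*O)*J + (O*O + 1524*J))*J - 1749) = -3*((7*J*O + (O² + 1524*J))*J - 1749) = -3*((O² + 1524*J + 7*J*O)*J - 1749) = -3*(J*(O² + 1524*J + 7*J*O) - 1749) = -3*(-1749 + J*(O² + 1524*J + 7*J*O)) = 5247 - 3*J*(O² + 1524*J + 7*J*O))
(-1592247 + 253670) + G(-85, 407) = (-1592247 + 253670) + (5247 - 4572*407² - 21*(-85)*407² - 3*407*(-85)²) = -1338577 + (5247 - 4572*165649 - 21*(-85)*165649 - 3*407*7225) = -1338577 + (5247 - 757347228 + 295683465 - 8821725) = -1338577 - 470480241 = -471818818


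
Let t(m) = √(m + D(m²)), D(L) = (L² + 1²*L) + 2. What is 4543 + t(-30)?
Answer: 4543 + 2*√202718 ≈ 5443.5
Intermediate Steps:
D(L) = 2 + L + L² (D(L) = (L² + 1*L) + 2 = (L² + L) + 2 = (L + L²) + 2 = 2 + L + L²)
t(m) = √(2 + m + m² + m⁴) (t(m) = √(m + (2 + m² + (m²)²)) = √(m + (2 + m² + m⁴)) = √(2 + m + m² + m⁴))
4543 + t(-30) = 4543 + √(2 - 30 + (-30)² + (-30)⁴) = 4543 + √(2 - 30 + 900 + 810000) = 4543 + √810872 = 4543 + 2*√202718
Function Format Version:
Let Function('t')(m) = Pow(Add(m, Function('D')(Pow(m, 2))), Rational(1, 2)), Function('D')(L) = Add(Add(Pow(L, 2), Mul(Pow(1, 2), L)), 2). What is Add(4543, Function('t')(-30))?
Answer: Add(4543, Mul(2, Pow(202718, Rational(1, 2)))) ≈ 5443.5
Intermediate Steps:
Function('D')(L) = Add(2, L, Pow(L, 2)) (Function('D')(L) = Add(Add(Pow(L, 2), Mul(1, L)), 2) = Add(Add(Pow(L, 2), L), 2) = Add(Add(L, Pow(L, 2)), 2) = Add(2, L, Pow(L, 2)))
Function('t')(m) = Pow(Add(2, m, Pow(m, 2), Pow(m, 4)), Rational(1, 2)) (Function('t')(m) = Pow(Add(m, Add(2, Pow(m, 2), Pow(Pow(m, 2), 2))), Rational(1, 2)) = Pow(Add(m, Add(2, Pow(m, 2), Pow(m, 4))), Rational(1, 2)) = Pow(Add(2, m, Pow(m, 2), Pow(m, 4)), Rational(1, 2)))
Add(4543, Function('t')(-30)) = Add(4543, Pow(Add(2, -30, Pow(-30, 2), Pow(-30, 4)), Rational(1, 2))) = Add(4543, Pow(Add(2, -30, 900, 810000), Rational(1, 2))) = Add(4543, Pow(810872, Rational(1, 2))) = Add(4543, Mul(2, Pow(202718, Rational(1, 2))))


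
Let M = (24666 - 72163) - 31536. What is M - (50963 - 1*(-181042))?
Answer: -311038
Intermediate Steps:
M = -79033 (M = -47497 - 31536 = -79033)
M - (50963 - 1*(-181042)) = -79033 - (50963 - 1*(-181042)) = -79033 - (50963 + 181042) = -79033 - 1*232005 = -79033 - 232005 = -311038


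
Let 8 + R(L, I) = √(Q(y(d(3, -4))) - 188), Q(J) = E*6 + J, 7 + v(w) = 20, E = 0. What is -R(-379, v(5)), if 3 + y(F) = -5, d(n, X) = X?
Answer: 8 - 14*I ≈ 8.0 - 14.0*I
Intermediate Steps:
y(F) = -8 (y(F) = -3 - 5 = -8)
v(w) = 13 (v(w) = -7 + 20 = 13)
Q(J) = J (Q(J) = 0*6 + J = 0 + J = J)
R(L, I) = -8 + 14*I (R(L, I) = -8 + √(-8 - 188) = -8 + √(-196) = -8 + 14*I)
-R(-379, v(5)) = -(-8 + 14*I) = 8 - 14*I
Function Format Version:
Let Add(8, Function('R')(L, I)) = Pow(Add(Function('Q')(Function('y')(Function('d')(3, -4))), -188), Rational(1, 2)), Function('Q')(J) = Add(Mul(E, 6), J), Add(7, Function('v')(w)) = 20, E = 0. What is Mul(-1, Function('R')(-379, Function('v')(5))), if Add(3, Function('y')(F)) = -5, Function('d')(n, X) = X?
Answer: Add(8, Mul(-14, I)) ≈ Add(8.0000, Mul(-14.000, I))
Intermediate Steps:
Function('y')(F) = -8 (Function('y')(F) = Add(-3, -5) = -8)
Function('v')(w) = 13 (Function('v')(w) = Add(-7, 20) = 13)
Function('Q')(J) = J (Function('Q')(J) = Add(Mul(0, 6), J) = Add(0, J) = J)
Function('R')(L, I) = Add(-8, Mul(14, I)) (Function('R')(L, I) = Add(-8, Pow(Add(-8, -188), Rational(1, 2))) = Add(-8, Pow(-196, Rational(1, 2))) = Add(-8, Mul(14, I)))
Mul(-1, Function('R')(-379, Function('v')(5))) = Mul(-1, Add(-8, Mul(14, I))) = Add(8, Mul(-14, I))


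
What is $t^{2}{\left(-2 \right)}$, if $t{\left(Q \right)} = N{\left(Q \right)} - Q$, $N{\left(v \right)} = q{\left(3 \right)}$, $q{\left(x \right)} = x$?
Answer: $25$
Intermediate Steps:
$N{\left(v \right)} = 3$
$t{\left(Q \right)} = 3 - Q$
$t^{2}{\left(-2 \right)} = \left(3 - -2\right)^{2} = \left(3 + 2\right)^{2} = 5^{2} = 25$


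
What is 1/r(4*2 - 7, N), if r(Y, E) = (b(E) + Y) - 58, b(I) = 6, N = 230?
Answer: -1/51 ≈ -0.019608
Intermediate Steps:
r(Y, E) = -52 + Y (r(Y, E) = (6 + Y) - 58 = -52 + Y)
1/r(4*2 - 7, N) = 1/(-52 + (4*2 - 7)) = 1/(-52 + (8 - 7)) = 1/(-52 + 1) = 1/(-51) = -1/51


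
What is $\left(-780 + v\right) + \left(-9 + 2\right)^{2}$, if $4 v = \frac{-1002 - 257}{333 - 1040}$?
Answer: $- \frac{2066009}{2828} \approx -730.55$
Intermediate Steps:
$v = \frac{1259}{2828}$ ($v = \frac{\left(-1002 - 257\right) \frac{1}{333 - 1040}}{4} = \frac{\left(-1259\right) \frac{1}{-707}}{4} = \frac{\left(-1259\right) \left(- \frac{1}{707}\right)}{4} = \frac{1}{4} \cdot \frac{1259}{707} = \frac{1259}{2828} \approx 0.44519$)
$\left(-780 + v\right) + \left(-9 + 2\right)^{2} = \left(-780 + \frac{1259}{2828}\right) + \left(-9 + 2\right)^{2} = - \frac{2204581}{2828} + \left(-7\right)^{2} = - \frac{2204581}{2828} + 49 = - \frac{2066009}{2828}$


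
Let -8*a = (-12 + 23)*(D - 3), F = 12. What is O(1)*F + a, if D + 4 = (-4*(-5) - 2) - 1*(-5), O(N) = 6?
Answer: 50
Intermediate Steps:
D = 19 (D = -4 + ((-4*(-5) - 2) - 1*(-5)) = -4 + ((20 - 2) + 5) = -4 + (18 + 5) = -4 + 23 = 19)
a = -22 (a = -(-12 + 23)*(19 - 3)/8 = -11*16/8 = -⅛*176 = -22)
O(1)*F + a = 6*12 - 22 = 72 - 22 = 50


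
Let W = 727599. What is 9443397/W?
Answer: 3147799/242533 ≈ 12.979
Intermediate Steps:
9443397/W = 9443397/727599 = 9443397*(1/727599) = 3147799/242533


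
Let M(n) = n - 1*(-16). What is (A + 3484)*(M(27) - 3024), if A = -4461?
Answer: 2912437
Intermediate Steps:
M(n) = 16 + n (M(n) = n + 16 = 16 + n)
(A + 3484)*(M(27) - 3024) = (-4461 + 3484)*((16 + 27) - 3024) = -977*(43 - 3024) = -977*(-2981) = 2912437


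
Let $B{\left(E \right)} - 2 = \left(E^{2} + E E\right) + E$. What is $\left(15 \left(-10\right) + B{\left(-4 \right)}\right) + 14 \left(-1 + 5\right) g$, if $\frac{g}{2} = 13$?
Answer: $1336$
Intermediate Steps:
$g = 26$ ($g = 2 \cdot 13 = 26$)
$B{\left(E \right)} = 2 + E + 2 E^{2}$ ($B{\left(E \right)} = 2 + \left(\left(E^{2} + E E\right) + E\right) = 2 + \left(\left(E^{2} + E^{2}\right) + E\right) = 2 + \left(2 E^{2} + E\right) = 2 + \left(E + 2 E^{2}\right) = 2 + E + 2 E^{2}$)
$\left(15 \left(-10\right) + B{\left(-4 \right)}\right) + 14 \left(-1 + 5\right) g = \left(15 \left(-10\right) + \left(2 - 4 + 2 \left(-4\right)^{2}\right)\right) + 14 \left(-1 + 5\right) 26 = \left(-150 + \left(2 - 4 + 2 \cdot 16\right)\right) + 14 \cdot 4 \cdot 26 = \left(-150 + \left(2 - 4 + 32\right)\right) + 56 \cdot 26 = \left(-150 + 30\right) + 1456 = -120 + 1456 = 1336$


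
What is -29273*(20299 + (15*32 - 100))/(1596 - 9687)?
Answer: 201778789/2697 ≈ 74816.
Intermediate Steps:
-29273*(20299 + (15*32 - 100))/(1596 - 9687) = -29273/((-8091/(20299 + (480 - 100)))) = -29273/((-8091/(20299 + 380))) = -29273/((-8091/20679)) = -29273/((-8091*1/20679)) = -29273/(-2697/6893) = -29273*(-6893/2697) = 201778789/2697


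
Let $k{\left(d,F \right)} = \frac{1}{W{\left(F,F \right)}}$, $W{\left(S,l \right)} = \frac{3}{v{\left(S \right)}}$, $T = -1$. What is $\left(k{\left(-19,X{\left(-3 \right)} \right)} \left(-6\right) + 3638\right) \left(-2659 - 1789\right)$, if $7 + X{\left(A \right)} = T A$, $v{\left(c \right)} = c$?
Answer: $-16217408$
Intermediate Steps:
$W{\left(S,l \right)} = \frac{3}{S}$
$X{\left(A \right)} = -7 - A$
$k{\left(d,F \right)} = \frac{F}{3}$ ($k{\left(d,F \right)} = \frac{1}{3 \frac{1}{F}} = \frac{F}{3}$)
$\left(k{\left(-19,X{\left(-3 \right)} \right)} \left(-6\right) + 3638\right) \left(-2659 - 1789\right) = \left(\frac{-7 - -3}{3} \left(-6\right) + 3638\right) \left(-2659 - 1789\right) = \left(\frac{-7 + 3}{3} \left(-6\right) + 3638\right) \left(-4448\right) = \left(\frac{1}{3} \left(-4\right) \left(-6\right) + 3638\right) \left(-4448\right) = \left(\left(- \frac{4}{3}\right) \left(-6\right) + 3638\right) \left(-4448\right) = \left(8 + 3638\right) \left(-4448\right) = 3646 \left(-4448\right) = -16217408$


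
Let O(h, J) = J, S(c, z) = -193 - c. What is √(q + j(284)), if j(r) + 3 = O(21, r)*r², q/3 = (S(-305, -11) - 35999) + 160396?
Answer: 2*√5819957 ≈ 4824.9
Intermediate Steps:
q = 373527 (q = 3*(((-193 - 1*(-305)) - 35999) + 160396) = 3*(((-193 + 305) - 35999) + 160396) = 3*((112 - 35999) + 160396) = 3*(-35887 + 160396) = 3*124509 = 373527)
j(r) = -3 + r³ (j(r) = -3 + r*r² = -3 + r³)
√(q + j(284)) = √(373527 + (-3 + 284³)) = √(373527 + (-3 + 22906304)) = √(373527 + 22906301) = √23279828 = 2*√5819957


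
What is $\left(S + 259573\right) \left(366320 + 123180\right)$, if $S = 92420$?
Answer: $172300573500$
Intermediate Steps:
$\left(S + 259573\right) \left(366320 + 123180\right) = \left(92420 + 259573\right) \left(366320 + 123180\right) = 351993 \cdot 489500 = 172300573500$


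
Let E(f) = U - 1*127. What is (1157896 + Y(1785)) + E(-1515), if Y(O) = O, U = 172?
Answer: 1159726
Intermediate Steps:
E(f) = 45 (E(f) = 172 - 1*127 = 172 - 127 = 45)
(1157896 + Y(1785)) + E(-1515) = (1157896 + 1785) + 45 = 1159681 + 45 = 1159726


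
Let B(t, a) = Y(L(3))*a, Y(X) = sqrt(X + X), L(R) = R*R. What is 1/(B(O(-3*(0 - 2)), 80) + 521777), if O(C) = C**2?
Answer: 521777/272251122529 - 240*sqrt(2)/272251122529 ≈ 1.9153e-6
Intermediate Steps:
L(R) = R**2
Y(X) = sqrt(2)*sqrt(X) (Y(X) = sqrt(2*X) = sqrt(2)*sqrt(X))
B(t, a) = 3*a*sqrt(2) (B(t, a) = (sqrt(2)*sqrt(3**2))*a = (sqrt(2)*sqrt(9))*a = (sqrt(2)*3)*a = (3*sqrt(2))*a = 3*a*sqrt(2))
1/(B(O(-3*(0 - 2)), 80) + 521777) = 1/(3*80*sqrt(2) + 521777) = 1/(240*sqrt(2) + 521777) = 1/(521777 + 240*sqrt(2))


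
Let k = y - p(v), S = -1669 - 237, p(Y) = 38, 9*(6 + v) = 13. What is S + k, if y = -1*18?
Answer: -1962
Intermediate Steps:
v = -41/9 (v = -6 + (⅑)*13 = -6 + 13/9 = -41/9 ≈ -4.5556)
y = -18
S = -1906
k = -56 (k = -18 - 1*38 = -18 - 38 = -56)
S + k = -1906 - 56 = -1962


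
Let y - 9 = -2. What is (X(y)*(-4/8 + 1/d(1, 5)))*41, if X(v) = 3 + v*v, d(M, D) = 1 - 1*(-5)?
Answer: -2132/3 ≈ -710.67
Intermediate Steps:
y = 7 (y = 9 - 2 = 7)
d(M, D) = 6 (d(M, D) = 1 + 5 = 6)
X(v) = 3 + v²
(X(y)*(-4/8 + 1/d(1, 5)))*41 = ((3 + 7²)*(-4/8 + 1/6))*41 = ((3 + 49)*(-4*⅛ + 1*(⅙)))*41 = (52*(-½ + ⅙))*41 = (52*(-⅓))*41 = -52/3*41 = -2132/3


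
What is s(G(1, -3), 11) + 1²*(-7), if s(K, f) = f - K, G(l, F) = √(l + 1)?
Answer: 4 - √2 ≈ 2.5858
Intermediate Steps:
G(l, F) = √(1 + l)
s(G(1, -3), 11) + 1²*(-7) = (11 - √(1 + 1)) + 1²*(-7) = (11 - √2) + 1*(-7) = (11 - √2) - 7 = 4 - √2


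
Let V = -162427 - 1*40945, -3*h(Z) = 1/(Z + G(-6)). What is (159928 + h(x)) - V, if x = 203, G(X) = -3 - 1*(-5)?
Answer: 223429499/615 ≈ 3.6330e+5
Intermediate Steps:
G(X) = 2 (G(X) = -3 + 5 = 2)
h(Z) = -1/(3*(2 + Z)) (h(Z) = -1/(3*(Z + 2)) = -1/(3*(2 + Z)))
V = -203372 (V = -162427 - 40945 = -203372)
(159928 + h(x)) - V = (159928 - 1/(6 + 3*203)) - 1*(-203372) = (159928 - 1/(6 + 609)) + 203372 = (159928 - 1/615) + 203372 = 98355719/615 + 203372 = 223429499/615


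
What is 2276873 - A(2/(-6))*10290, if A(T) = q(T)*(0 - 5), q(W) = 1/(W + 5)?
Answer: 2287898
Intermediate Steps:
q(W) = 1/(5 + W)
A(T) = -5/(5 + T) (A(T) = (0 - 5)/(5 + T) = -5/(5 + T))
2276873 - A(2/(-6))*10290 = 2276873 - (-5/(5 + 2/(-6)))*10290 = 2276873 - (-5/(5 + 2*(-1/6)))*10290 = 2276873 - (-5/(5 - 1/3))*10290 = 2276873 - (-5/14/3)*10290 = 2276873 - (-5*3/14)*10290 = 2276873 - (-15)*10290/14 = 2276873 - 1*(-11025) = 2276873 + 11025 = 2287898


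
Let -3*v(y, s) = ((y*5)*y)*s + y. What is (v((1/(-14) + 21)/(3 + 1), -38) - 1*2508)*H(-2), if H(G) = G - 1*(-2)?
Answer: 0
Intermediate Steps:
H(G) = 2 + G (H(G) = G + 2 = 2 + G)
v(y, s) = -y/3 - 5*s*y**2/3 (v(y, s) = -(((y*5)*y)*s + y)/3 = -(((5*y)*y)*s + y)/3 = -((5*y**2)*s + y)/3 = -(5*s*y**2 + y)/3 = -(y + 5*s*y**2)/3 = -y/3 - 5*s*y**2/3)
(v((1/(-14) + 21)/(3 + 1), -38) - 1*2508)*H(-2) = (-(1/(-14) + 21)/(3 + 1)*(1 + 5*(-38)*((1/(-14) + 21)/(3 + 1)))/3 - 1*2508)*(2 - 2) = (-(-1/14 + 21)/4*(1 + 5*(-38)*((-1/14 + 21)/4))/3 - 2508)*0 = (-(293/14)*(1/4)*(1 + 5*(-38)*((293/14)*(1/4)))/3 - 2508)*0 = (-1/3*293/56*(1 + 5*(-38)*(293/56)) - 2508)*0 = (-1/3*293/56*(1 - 27835/28) - 2508)*0 = (-1/3*293/56*(-27807/28) - 2508)*0 = (2715817/1568 - 2508)*0 = -1216727/1568*0 = 0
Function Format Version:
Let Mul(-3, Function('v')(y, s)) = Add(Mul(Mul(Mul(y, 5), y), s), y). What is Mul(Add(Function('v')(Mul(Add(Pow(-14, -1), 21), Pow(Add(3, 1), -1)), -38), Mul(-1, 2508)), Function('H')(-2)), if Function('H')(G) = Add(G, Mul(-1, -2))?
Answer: 0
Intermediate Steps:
Function('H')(G) = Add(2, G) (Function('H')(G) = Add(G, 2) = Add(2, G))
Function('v')(y, s) = Add(Mul(Rational(-1, 3), y), Mul(Rational(-5, 3), s, Pow(y, 2))) (Function('v')(y, s) = Mul(Rational(-1, 3), Add(Mul(Mul(Mul(y, 5), y), s), y)) = Mul(Rational(-1, 3), Add(Mul(Mul(Mul(5, y), y), s), y)) = Mul(Rational(-1, 3), Add(Mul(Mul(5, Pow(y, 2)), s), y)) = Mul(Rational(-1, 3), Add(Mul(5, s, Pow(y, 2)), y)) = Mul(Rational(-1, 3), Add(y, Mul(5, s, Pow(y, 2)))) = Add(Mul(Rational(-1, 3), y), Mul(Rational(-5, 3), s, Pow(y, 2))))
Mul(Add(Function('v')(Mul(Add(Pow(-14, -1), 21), Pow(Add(3, 1), -1)), -38), Mul(-1, 2508)), Function('H')(-2)) = Mul(Add(Mul(Rational(-1, 3), Mul(Add(Pow(-14, -1), 21), Pow(Add(3, 1), -1)), Add(1, Mul(5, -38, Mul(Add(Pow(-14, -1), 21), Pow(Add(3, 1), -1))))), Mul(-1, 2508)), Add(2, -2)) = Mul(Add(Mul(Rational(-1, 3), Mul(Add(Rational(-1, 14), 21), Pow(4, -1)), Add(1, Mul(5, -38, Mul(Add(Rational(-1, 14), 21), Pow(4, -1))))), -2508), 0) = Mul(Add(Mul(Rational(-1, 3), Mul(Rational(293, 14), Rational(1, 4)), Add(1, Mul(5, -38, Mul(Rational(293, 14), Rational(1, 4))))), -2508), 0) = Mul(Add(Mul(Rational(-1, 3), Rational(293, 56), Add(1, Mul(5, -38, Rational(293, 56)))), -2508), 0) = Mul(Add(Mul(Rational(-1, 3), Rational(293, 56), Add(1, Rational(-27835, 28))), -2508), 0) = Mul(Add(Mul(Rational(-1, 3), Rational(293, 56), Rational(-27807, 28)), -2508), 0) = Mul(Add(Rational(2715817, 1568), -2508), 0) = Mul(Rational(-1216727, 1568), 0) = 0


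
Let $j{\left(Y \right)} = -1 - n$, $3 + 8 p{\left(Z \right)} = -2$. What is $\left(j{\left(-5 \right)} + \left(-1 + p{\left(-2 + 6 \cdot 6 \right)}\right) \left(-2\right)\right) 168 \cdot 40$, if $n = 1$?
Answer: $8400$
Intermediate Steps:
$p{\left(Z \right)} = - \frac{5}{8}$ ($p{\left(Z \right)} = - \frac{3}{8} + \frac{1}{8} \left(-2\right) = - \frac{3}{8} - \frac{1}{4} = - \frac{5}{8}$)
$j{\left(Y \right)} = -2$ ($j{\left(Y \right)} = -1 - 1 = -2$)
$\left(j{\left(-5 \right)} + \left(-1 + p{\left(-2 + 6 \cdot 6 \right)}\right) \left(-2\right)\right) 168 \cdot 40 = \left(-2 + \left(-1 - \frac{5}{8}\right) \left(-2\right)\right) 168 \cdot 40 = \left(-2 - - \frac{13}{4}\right) 168 \cdot 40 = \left(-2 + \frac{13}{4}\right) 168 \cdot 40 = \frac{5}{4} \cdot 168 \cdot 40 = 210 \cdot 40 = 8400$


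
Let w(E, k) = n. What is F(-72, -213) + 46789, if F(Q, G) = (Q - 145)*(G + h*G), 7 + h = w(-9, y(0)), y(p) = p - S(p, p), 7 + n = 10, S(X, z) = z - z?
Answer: -91874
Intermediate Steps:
S(X, z) = 0
n = 3 (n = -7 + 10 = 3)
y(p) = p (y(p) = p - 1*0 = p + 0 = p)
w(E, k) = 3
h = -4 (h = -7 + 3 = -4)
F(Q, G) = -3*G*(-145 + Q) (F(Q, G) = (Q - 145)*(G - 4*G) = (-145 + Q)*(-3*G) = -3*G*(-145 + Q))
F(-72, -213) + 46789 = 3*(-213)*(145 - 1*(-72)) + 46789 = 3*(-213)*(145 + 72) + 46789 = 3*(-213)*217 + 46789 = -138663 + 46789 = -91874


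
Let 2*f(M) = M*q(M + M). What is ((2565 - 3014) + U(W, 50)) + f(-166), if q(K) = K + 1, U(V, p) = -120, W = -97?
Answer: 26904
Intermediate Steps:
q(K) = 1 + K
f(M) = M*(1 + 2*M)/2 (f(M) = (M*(1 + (M + M)))/2 = (M*(1 + 2*M))/2 = M*(1 + 2*M)/2)
((2565 - 3014) + U(W, 50)) + f(-166) = ((2565 - 3014) - 120) - 166*(½ - 166) = (-449 - 120) - 166*(-331/2) = -569 + 27473 = 26904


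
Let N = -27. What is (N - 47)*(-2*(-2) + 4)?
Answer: -592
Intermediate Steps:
(N - 47)*(-2*(-2) + 4) = (-27 - 47)*(-2*(-2) + 4) = -74*(4 + 4) = -74*8 = -592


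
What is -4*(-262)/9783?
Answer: 1048/9783 ≈ 0.10712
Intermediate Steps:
-4*(-262)/9783 = 1048*(1/9783) = 1048/9783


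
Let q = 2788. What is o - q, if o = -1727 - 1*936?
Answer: -5451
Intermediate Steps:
o = -2663 (o = -1727 - 936 = -2663)
o - q = -2663 - 1*2788 = -2663 - 2788 = -5451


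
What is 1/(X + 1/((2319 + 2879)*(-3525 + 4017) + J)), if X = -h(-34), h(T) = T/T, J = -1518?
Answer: -2555898/2555897 ≈ -1.0000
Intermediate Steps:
h(T) = 1
X = -1 (X = -1*1 = -1)
1/(X + 1/((2319 + 2879)*(-3525 + 4017) + J)) = 1/(-1 + 1/((2319 + 2879)*(-3525 + 4017) - 1518)) = 1/(-1 + 1/(5198*492 - 1518)) = 1/(-1 + 1/(2557416 - 1518)) = 1/(-1 + 1/2555898) = 1/(-2555897/2555898) = -2555898/2555897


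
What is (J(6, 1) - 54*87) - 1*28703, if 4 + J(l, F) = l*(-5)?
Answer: -33435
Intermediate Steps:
J(l, F) = -4 - 5*l (J(l, F) = -4 + l*(-5) = -4 - 5*l)
(J(6, 1) - 54*87) - 1*28703 = ((-4 - 5*6) - 54*87) - 1*28703 = ((-4 - 30) - 4698) - 28703 = (-34 - 4698) - 28703 = -4732 - 28703 = -33435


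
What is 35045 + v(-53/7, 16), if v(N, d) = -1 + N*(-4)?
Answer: 245520/7 ≈ 35074.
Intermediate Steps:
v(N, d) = -1 - 4*N
35045 + v(-53/7, 16) = 35045 + (-1 - (-212)/7) = 35045 + (-1 - 4*(-53/7)) = 35045 + (-1 + 212/7) = 35045 + 205/7 = 245520/7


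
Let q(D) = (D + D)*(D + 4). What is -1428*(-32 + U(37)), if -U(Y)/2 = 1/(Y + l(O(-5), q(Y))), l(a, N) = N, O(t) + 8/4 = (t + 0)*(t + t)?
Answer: 140335272/3071 ≈ 45697.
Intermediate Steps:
O(t) = -2 + 2*t² (O(t) = -2 + (t + 0)*(t + t) = -2 + t*(2*t) = -2 + 2*t²)
q(D) = 2*D*(4 + D) (q(D) = (2*D)*(4 + D) = 2*D*(4 + D))
U(Y) = -2/(Y + 2*Y*(4 + Y))
-1428*(-32 + U(37)) = -1428*(-32 - 2/(37*(9 + 2*37))) = -1428*(-32 - 2*1/37/(9 + 74)) = -1428*(-32 - 2*1/37/83) = -1428*(-32 - 2*1/37*1/83) = -1428*(-32 - 2/3071) = -1428*(-98274/3071) = 140335272/3071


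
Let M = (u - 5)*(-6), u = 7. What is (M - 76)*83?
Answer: -7304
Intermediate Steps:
M = -12 (M = (7 - 5)*(-6) = 2*(-6) = -12)
(M - 76)*83 = (-12 - 76)*83 = -88*83 = -7304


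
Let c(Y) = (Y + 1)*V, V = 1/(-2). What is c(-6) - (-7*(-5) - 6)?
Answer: -53/2 ≈ -26.500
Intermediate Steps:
V = -½ ≈ -0.50000
c(Y) = -½ - Y/2 (c(Y) = (Y + 1)*(-½) = (1 + Y)*(-½) = -½ - Y/2)
c(-6) - (-7*(-5) - 6) = (-½ - ½*(-6)) - (-7*(-5) - 6) = (-½ + 3) - (35 - 6) = 5/2 - 1*29 = 5/2 - 29 = -53/2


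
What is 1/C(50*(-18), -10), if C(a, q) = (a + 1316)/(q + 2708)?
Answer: 1349/208 ≈ 6.4856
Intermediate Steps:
C(a, q) = (1316 + a)/(2708 + q)
1/C(50*(-18), -10) = 1/((1316 + 50*(-18))/(2708 - 10)) = 1/((1316 - 900)/2698) = 1/((1/2698)*416) = 1/(208/1349) = 1349/208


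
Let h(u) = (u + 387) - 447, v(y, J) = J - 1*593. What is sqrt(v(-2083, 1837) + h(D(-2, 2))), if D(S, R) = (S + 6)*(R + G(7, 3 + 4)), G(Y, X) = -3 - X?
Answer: 24*sqrt(2) ≈ 33.941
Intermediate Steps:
v(y, J) = -593 + J (v(y, J) = J - 593 = -593 + J)
D(S, R) = (-10 + R)*(6 + S) (D(S, R) = (S + 6)*(R + (-3 - (3 + 4))) = (6 + S)*(R + (-3 - 1*7)) = (6 + S)*(R + (-3 - 7)) = (6 + S)*(R - 10) = (6 + S)*(-10 + R) = (-10 + R)*(6 + S))
h(u) = -60 + u (h(u) = (387 + u) - 447 = -60 + u)
sqrt(v(-2083, 1837) + h(D(-2, 2))) = sqrt((-593 + 1837) + (-60 + (-60 - 10*(-2) + 6*2 + 2*(-2)))) = sqrt(1244 + (-60 + (-60 + 20 + 12 - 4))) = sqrt(1244 + (-60 - 32)) = sqrt(1244 - 92) = sqrt(1152) = 24*sqrt(2)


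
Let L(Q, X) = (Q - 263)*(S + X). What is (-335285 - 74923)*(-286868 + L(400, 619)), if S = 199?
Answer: 71705178816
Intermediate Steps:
L(Q, X) = (-263 + Q)*(199 + X) (L(Q, X) = (Q - 263)*(199 + X) = (-263 + Q)*(199 + X))
(-335285 - 74923)*(-286868 + L(400, 619)) = (-335285 - 74923)*(-286868 + (-52337 - 263*619 + 199*400 + 400*619)) = -410208*(-286868 + (-52337 - 162797 + 79600 + 247600)) = -410208*(-286868 + 112066) = -410208*(-174802) = 71705178816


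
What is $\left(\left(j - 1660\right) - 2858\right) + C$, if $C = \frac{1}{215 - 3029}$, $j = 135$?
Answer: $- \frac{12333763}{2814} \approx -4383.0$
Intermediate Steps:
$C = - \frac{1}{2814}$ ($C = \frac{1}{-2814} = - \frac{1}{2814} \approx -0.00035537$)
$\left(\left(j - 1660\right) - 2858\right) + C = \left(\left(135 - 1660\right) - 2858\right) - \frac{1}{2814} = \left(-1525 - 2858\right) - \frac{1}{2814} = -4383 - \frac{1}{2814} = - \frac{12333763}{2814}$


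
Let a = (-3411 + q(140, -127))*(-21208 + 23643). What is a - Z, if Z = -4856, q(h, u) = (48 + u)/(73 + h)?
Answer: -1768290242/213 ≈ -8.3018e+6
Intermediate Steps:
q(h, u) = (48 + u)/(73 + h)
a = -1769324570/213 (a = (-3411 + (48 - 127)/(73 + 140))*(-21208 + 23643) = (-3411 - 79/213)*2435 = -726622/213*2435 = -1769324570/213 ≈ -8.3067e+6)
a - Z = -1769324570/213 - 1*(-4856) = -1769324570/213 + 4856 = -1768290242/213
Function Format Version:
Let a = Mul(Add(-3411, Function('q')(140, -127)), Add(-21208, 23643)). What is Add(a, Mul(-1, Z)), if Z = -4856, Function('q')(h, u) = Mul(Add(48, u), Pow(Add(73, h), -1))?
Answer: Rational(-1768290242, 213) ≈ -8.3018e+6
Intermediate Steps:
Function('q')(h, u) = Mul(Pow(Add(73, h), -1), Add(48, u))
a = Rational(-1769324570, 213) (a = Mul(Add(-3411, Mul(Pow(Add(73, 140), -1), Add(48, -127))), Add(-21208, 23643)) = Mul(Add(-3411, Mul(Pow(213, -1), -79)), 2435) = Mul(Add(-3411, Mul(Rational(1, 213), -79)), 2435) = Mul(Add(-3411, Rational(-79, 213)), 2435) = Mul(Rational(-726622, 213), 2435) = Rational(-1769324570, 213) ≈ -8.3067e+6)
Add(a, Mul(-1, Z)) = Add(Rational(-1769324570, 213), Mul(-1, -4856)) = Add(Rational(-1769324570, 213), 4856) = Rational(-1768290242, 213)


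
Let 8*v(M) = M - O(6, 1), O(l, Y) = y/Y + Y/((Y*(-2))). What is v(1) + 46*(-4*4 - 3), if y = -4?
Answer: -13973/16 ≈ -873.31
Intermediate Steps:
O(l, Y) = -½ - 4/Y (O(l, Y) = -4/Y + Y/((Y*(-2))) = -4/Y + Y/((-2*Y)) = -4/Y + Y*(-1/(2*Y)) = -4/Y - ½ = -½ - 4/Y)
v(M) = 9/16 + M/8 (v(M) = (M - (-8 - 1*1)/(2*1))/8 = (M - (-8 - 1)/2)/8 = (M - (-9)/2)/8 = (M - 1*(-9/2))/8 = (M + 9/2)/8 = (9/2 + M)/8 = 9/16 + M/8)
v(1) + 46*(-4*4 - 3) = (9/16 + (⅛)*1) + 46*(-4*4 - 3) = (9/16 + ⅛) + 46*(-16 - 3) = 11/16 + 46*(-19) = 11/16 - 874 = -13973/16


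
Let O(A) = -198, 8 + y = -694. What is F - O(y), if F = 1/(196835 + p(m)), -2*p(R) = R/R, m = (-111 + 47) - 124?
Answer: 77946464/393669 ≈ 198.00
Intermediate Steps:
y = -702 (y = -8 - 694 = -702)
m = -188 (m = -64 - 124 = -188)
p(R) = -½ (p(R) = -R/(2*R) = -½*1 = -½)
F = 2/393669 (F = 1/(196835 - ½) = 1/(393669/2) = 2/393669 ≈ 5.0804e-6)
F - O(y) = 2/393669 - 1*(-198) = 2/393669 + 198 = 77946464/393669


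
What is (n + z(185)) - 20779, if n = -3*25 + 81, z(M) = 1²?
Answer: -20772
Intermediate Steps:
z(M) = 1
n = 6 (n = -75 + 81 = 6)
(n + z(185)) - 20779 = (6 + 1) - 20779 = 7 - 20779 = -20772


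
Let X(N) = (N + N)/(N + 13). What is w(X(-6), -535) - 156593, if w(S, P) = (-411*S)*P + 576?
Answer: -3730739/7 ≈ -5.3296e+5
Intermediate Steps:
X(N) = 2*N/(13 + N) (X(N) = (2*N)/(13 + N) = 2*N/(13 + N))
w(S, P) = 576 - 411*P*S (w(S, P) = -411*P*S + 576 = 576 - 411*P*S)
w(X(-6), -535) - 156593 = (576 - 411*(-535)*2*(-6)/(13 - 6)) - 156593 = (576 - 411*(-535)*2*(-6)/7) - 156593 = (576 - 411*(-535)*2*(-6)*(⅐)) - 156593 = (576 - 411*(-535)*(-12/7)) - 156593 = (576 - 2638620/7) - 156593 = -2634588/7 - 156593 = -3730739/7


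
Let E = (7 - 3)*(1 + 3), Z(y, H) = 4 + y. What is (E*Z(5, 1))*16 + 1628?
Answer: 3932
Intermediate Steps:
E = 16 (E = 4*4 = 16)
(E*Z(5, 1))*16 + 1628 = (16*(4 + 5))*16 + 1628 = (16*9)*16 + 1628 = 144*16 + 1628 = 2304 + 1628 = 3932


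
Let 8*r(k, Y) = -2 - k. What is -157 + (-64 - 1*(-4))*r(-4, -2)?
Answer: -172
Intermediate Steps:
r(k, Y) = -¼ - k/8 (r(k, Y) = (-2 - k)/8 = -¼ - k/8)
-157 + (-64 - 1*(-4))*r(-4, -2) = -157 + (-64 - 1*(-4))*(-¼ - ⅛*(-4)) = -157 + (-64 + 4)*(-¼ + ½) = -157 - 60*¼ = -157 - 15 = -172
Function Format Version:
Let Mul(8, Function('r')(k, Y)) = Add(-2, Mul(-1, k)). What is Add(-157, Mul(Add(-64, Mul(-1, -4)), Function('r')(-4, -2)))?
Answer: -172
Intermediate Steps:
Function('r')(k, Y) = Add(Rational(-1, 4), Mul(Rational(-1, 8), k)) (Function('r')(k, Y) = Mul(Rational(1, 8), Add(-2, Mul(-1, k))) = Add(Rational(-1, 4), Mul(Rational(-1, 8), k)))
Add(-157, Mul(Add(-64, Mul(-1, -4)), Function('r')(-4, -2))) = Add(-157, Mul(Add(-64, Mul(-1, -4)), Add(Rational(-1, 4), Mul(Rational(-1, 8), -4)))) = Add(-157, Mul(Add(-64, 4), Add(Rational(-1, 4), Rational(1, 2)))) = Add(-157, Mul(-60, Rational(1, 4))) = Add(-157, -15) = -172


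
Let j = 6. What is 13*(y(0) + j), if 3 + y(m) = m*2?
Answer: 39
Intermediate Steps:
y(m) = -3 + 2*m (y(m) = -3 + m*2 = -3 + 2*m)
13*(y(0) + j) = 13*((-3 + 2*0) + 6) = 13*((-3 + 0) + 6) = 13*(-3 + 6) = 13*3 = 39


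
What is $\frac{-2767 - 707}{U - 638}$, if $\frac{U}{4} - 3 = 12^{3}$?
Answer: $- \frac{1737}{3143} \approx -0.55266$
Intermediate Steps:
$U = 6924$ ($U = 12 + 4 \cdot 12^{3} = 12 + 4 \cdot 1728 = 12 + 6912 = 6924$)
$\frac{-2767 - 707}{U - 638} = \frac{-2767 - 707}{6924 - 638} = - \frac{3474}{6286} = \left(-3474\right) \frac{1}{6286} = - \frac{1737}{3143}$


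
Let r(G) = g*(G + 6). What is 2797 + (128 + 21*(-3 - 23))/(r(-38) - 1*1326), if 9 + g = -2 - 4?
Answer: 1183340/423 ≈ 2797.5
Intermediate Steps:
g = -15 (g = -9 + (-2 - 4) = -9 - 6 = -15)
r(G) = -90 - 15*G (r(G) = -15*(G + 6) = -15*(6 + G) = -90 - 15*G)
2797 + (128 + 21*(-3 - 23))/(r(-38) - 1*1326) = 2797 + (128 + 21*(-3 - 23))/((-90 - 15*(-38)) - 1*1326) = 2797 + (128 + 21*(-26))/((-90 + 570) - 1326) = 2797 + (128 - 546)/(480 - 1326) = 2797 - 418/(-846) = 2797 - 418*(-1/846) = 2797 + 209/423 = 1183340/423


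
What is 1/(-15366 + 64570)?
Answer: 1/49204 ≈ 2.0324e-5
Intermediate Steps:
1/(-15366 + 64570) = 1/49204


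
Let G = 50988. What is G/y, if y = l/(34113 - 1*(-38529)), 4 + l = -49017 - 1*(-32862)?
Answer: -3703870296/16159 ≈ -2.2921e+5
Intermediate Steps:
l = -16159 (l = -4 + (-49017 - 1*(-32862)) = -4 + (-49017 + 32862) = -4 - 16155 = -16159)
y = -16159/72642 (y = -16159/(34113 - 1*(-38529)) = -16159/(34113 + 38529) = -16159/72642 ≈ -0.22245)
G/y = 50988/(-16159/72642) = 50988*(-72642/16159) = -3703870296/16159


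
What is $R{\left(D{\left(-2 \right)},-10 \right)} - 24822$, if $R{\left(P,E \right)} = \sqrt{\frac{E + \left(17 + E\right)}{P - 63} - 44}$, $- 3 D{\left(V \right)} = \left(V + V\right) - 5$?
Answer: $-24822 + \frac{i \sqrt{4395}}{10} \approx -24822.0 + 6.6295 i$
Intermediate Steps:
$D{\left(V \right)} = \frac{5}{3} - \frac{2 V}{3}$ ($D{\left(V \right)} = - \frac{\left(V + V\right) - 5}{3} = - \frac{2 V - 5}{3} = - \frac{-5 + 2 V}{3} = \frac{5}{3} - \frac{2 V}{3}$)
$R{\left(P,E \right)} = \sqrt{-44 + \frac{17 + 2 E}{-63 + P}}$ ($R{\left(P,E \right)} = \sqrt{\frac{17 + 2 E}{-63 + P} - 44} = \sqrt{-44 + \frac{17 + 2 E}{-63 + P}}$)
$R{\left(D{\left(-2 \right)},-10 \right)} - 24822 = \sqrt{\frac{2789 - 44 \left(\frac{5}{3} - - \frac{4}{3}\right) + 2 \left(-10\right)}{-63 + \left(\frac{5}{3} - - \frac{4}{3}\right)}} - 24822 = \sqrt{\frac{2789 - 44 \left(\frac{5}{3} + \frac{4}{3}\right) - 20}{-63 + \left(\frac{5}{3} + \frac{4}{3}\right)}} - 24822 = \sqrt{\frac{2789 - 132 - 20}{-63 + 3}} - 24822 = \sqrt{\frac{2789 - 132 - 20}{-60}} - 24822 = \sqrt{\left(- \frac{1}{60}\right) 2637} - 24822 = \sqrt{- \frac{879}{20}} - 24822 = \frac{i \sqrt{4395}}{10} - 24822 = -24822 + \frac{i \sqrt{4395}}{10}$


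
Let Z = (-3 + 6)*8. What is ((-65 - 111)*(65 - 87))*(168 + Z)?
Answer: 743424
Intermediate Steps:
Z = 24 (Z = 3*8 = 24)
((-65 - 111)*(65 - 87))*(168 + Z) = ((-65 - 111)*(65 - 87))*(168 + 24) = -176*(-22)*192 = 3872*192 = 743424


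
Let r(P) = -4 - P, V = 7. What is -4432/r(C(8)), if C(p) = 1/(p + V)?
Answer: 66480/61 ≈ 1089.8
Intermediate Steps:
C(p) = 1/(7 + p) (C(p) = 1/(p + 7) = 1/(7 + p))
-4432/r(C(8)) = -4432/(-4 - 1/(7 + 8)) = -4432/(-4 - 1/15) = -4432/(-61/15) = -4432*(-15/61) = 66480/61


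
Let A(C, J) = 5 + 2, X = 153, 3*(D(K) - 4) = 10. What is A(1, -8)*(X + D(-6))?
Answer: 3367/3 ≈ 1122.3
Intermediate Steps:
D(K) = 22/3 (D(K) = 4 + (⅓)*10 = 4 + 10/3 = 22/3)
A(C, J) = 7
A(1, -8)*(X + D(-6)) = 7*(153 + 22/3) = 7*(481/3) = 3367/3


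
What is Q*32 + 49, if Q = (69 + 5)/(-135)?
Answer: 4247/135 ≈ 31.459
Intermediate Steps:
Q = -74/135 (Q = 74*(-1/135) = -74/135 ≈ -0.54815)
Q*32 + 49 = -74/135*32 + 49 = -2368/135 + 49 = 4247/135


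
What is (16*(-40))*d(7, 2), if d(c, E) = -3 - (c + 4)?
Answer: 8960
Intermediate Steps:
d(c, E) = -7 - c (d(c, E) = -3 - (4 + c) = -3 + (-4 - c) = -7 - c)
(16*(-40))*d(7, 2) = (16*(-40))*(-7 - 1*7) = -640*(-7 - 7) = -640*(-14) = 8960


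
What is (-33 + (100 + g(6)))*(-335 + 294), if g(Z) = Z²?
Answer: -4223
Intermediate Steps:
(-33 + (100 + g(6)))*(-335 + 294) = (-33 + (100 + 6²))*(-335 + 294) = (-33 + (100 + 36))*(-41) = (-33 + 136)*(-41) = 103*(-41) = -4223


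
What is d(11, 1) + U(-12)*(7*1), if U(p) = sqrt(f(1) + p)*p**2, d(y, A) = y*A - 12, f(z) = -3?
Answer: -1 + 1008*I*sqrt(15) ≈ -1.0 + 3904.0*I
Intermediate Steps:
d(y, A) = -12 + A*y (d(y, A) = A*y - 12 = -12 + A*y)
U(p) = p**2*sqrt(-3 + p) (U(p) = sqrt(-3 + p)*p**2 = p**2*sqrt(-3 + p))
d(11, 1) + U(-12)*(7*1) = (-12 + 1*11) + ((-12)**2*sqrt(-3 - 12))*(7*1) = (-12 + 11) + (144*sqrt(-15))*7 = -1 + (144*(I*sqrt(15)))*7 = -1 + (144*I*sqrt(15))*7 = -1 + 1008*I*sqrt(15)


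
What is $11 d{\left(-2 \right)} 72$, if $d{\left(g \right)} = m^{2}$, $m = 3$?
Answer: $7128$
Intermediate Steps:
$d{\left(g \right)} = 9$ ($d{\left(g \right)} = 3^{2} = 9$)
$11 d{\left(-2 \right)} 72 = 11 \cdot 9 \cdot 72 = 99 \cdot 72 = 7128$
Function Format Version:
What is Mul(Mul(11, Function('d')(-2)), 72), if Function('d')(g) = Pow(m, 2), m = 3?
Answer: 7128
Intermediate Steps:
Function('d')(g) = 9 (Function('d')(g) = Pow(3, 2) = 9)
Mul(Mul(11, Function('d')(-2)), 72) = Mul(Mul(11, 9), 72) = Mul(99, 72) = 7128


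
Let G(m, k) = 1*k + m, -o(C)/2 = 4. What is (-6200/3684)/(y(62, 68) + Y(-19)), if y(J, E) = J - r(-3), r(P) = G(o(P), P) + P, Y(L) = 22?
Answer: -775/45129 ≈ -0.017173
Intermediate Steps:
o(C) = -8 (o(C) = -2*4 = -8)
G(m, k) = k + m
r(P) = -8 + 2*P (r(P) = (P - 8) + P = (-8 + P) + P = -8 + 2*P)
y(J, E) = 14 + J (y(J, E) = J - (-8 + 2*(-3)) = J - (-8 - 6) = J - 1*(-14) = J + 14 = 14 + J)
(-6200/3684)/(y(62, 68) + Y(-19)) = (-6200/3684)/((14 + 62) + 22) = (-6200*1/3684)/(76 + 22) = -1550/921/98 = -1550/921*1/98 = -775/45129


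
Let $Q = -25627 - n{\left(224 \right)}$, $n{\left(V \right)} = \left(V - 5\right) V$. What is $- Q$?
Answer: $74683$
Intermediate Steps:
$n{\left(V \right)} = V \left(-5 + V\right)$ ($n{\left(V \right)} = \left(-5 + V\right) V = V \left(-5 + V\right)$)
$Q = -74683$ ($Q = -25627 - 224 \left(-5 + 224\right) = -25627 - 224 \cdot 219 = -25627 - 49056 = -74683$)
$- Q = \left(-1\right) \left(-74683\right) = 74683$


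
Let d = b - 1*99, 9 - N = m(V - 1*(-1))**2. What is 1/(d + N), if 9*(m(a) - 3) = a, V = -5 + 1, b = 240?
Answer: 9/1286 ≈ 0.0069984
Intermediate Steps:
V = -4
m(a) = 3 + a/9
N = 17/9 (N = 9 - (3 + (-4 - 1*(-1))/9)**2 = 9 - (3 + (-4 + 1)/9)**2 = 9 - (3 + (1/9)*(-3))**2 = 9 - (3 - 1/3)**2 = 9 - (8/3)**2 = 9 - 1*64/9 = 9 - 64/9 = 17/9 ≈ 1.8889)
d = 141 (d = 240 - 1*99 = 240 - 99 = 141)
1/(d + N) = 1/(141 + 17/9) = 1/(1286/9) = 9/1286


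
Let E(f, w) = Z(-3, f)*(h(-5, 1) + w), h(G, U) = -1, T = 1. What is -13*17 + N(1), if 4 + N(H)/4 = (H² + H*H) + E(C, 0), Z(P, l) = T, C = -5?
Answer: -233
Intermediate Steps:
Z(P, l) = 1
E(f, w) = -1 + w (E(f, w) = 1*(-1 + w) = -1 + w)
N(H) = -20 + 8*H² (N(H) = -16 + 4*((H² + H*H) + (-1 + 0)) = -16 + 4*((H² + H²) - 1) = -16 + 4*(2*H² - 1) = -16 + 4*(-1 + 2*H²) = -16 + (-4 + 8*H²) = -20 + 8*H²)
-13*17 + N(1) = -13*17 + (-20 + 8*1²) = -221 + (-20 + 8*1) = -221 + (-20 + 8) = -221 - 12 = -233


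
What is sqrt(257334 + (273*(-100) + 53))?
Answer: sqrt(230087) ≈ 479.67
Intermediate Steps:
sqrt(257334 + (273*(-100) + 53)) = sqrt(257334 + (-27300 + 53)) = sqrt(257334 - 27247) = sqrt(230087)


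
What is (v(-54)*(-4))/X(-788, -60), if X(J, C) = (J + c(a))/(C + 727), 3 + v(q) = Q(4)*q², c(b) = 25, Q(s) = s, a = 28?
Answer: 31111548/763 ≈ 40775.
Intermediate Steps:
v(q) = -3 + 4*q²
X(J, C) = (25 + J)/(727 + C) (X(J, C) = (J + 25)/(C + 727) = (25 + J)/(727 + C))
(v(-54)*(-4))/X(-788, -60) = ((-3 + 4*(-54)²)*(-4))/(((25 - 788)/(727 - 60))) = ((-3 + 4*2916)*(-4))/((-763/667)) = ((-3 + 11664)*(-4))/(((1/667)*(-763))) = (11661*(-4))/(-763/667) = -46644*(-667/763) = 31111548/763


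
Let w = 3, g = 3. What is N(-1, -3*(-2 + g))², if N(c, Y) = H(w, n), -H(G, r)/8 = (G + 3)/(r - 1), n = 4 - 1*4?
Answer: 2304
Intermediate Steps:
n = 0 (n = 4 - 4 = 0)
H(G, r) = -8*(3 + G)/(-1 + r) (H(G, r) = -8*(G + 3)/(r - 1) = -8*(3 + G)/(-1 + r))
N(c, Y) = 48 (N(c, Y) = 8*(-3 - 1*3)/(-1 + 0) = 8*(-3 - 3)/(-1) = 8*(-1)*(-6) = 48)
N(-1, -3*(-2 + g))² = 48² = 2304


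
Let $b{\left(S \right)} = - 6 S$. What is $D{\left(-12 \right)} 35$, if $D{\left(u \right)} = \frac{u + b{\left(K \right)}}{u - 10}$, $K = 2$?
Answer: $\frac{420}{11} \approx 38.182$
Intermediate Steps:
$D{\left(u \right)} = \frac{-12 + u}{-10 + u}$ ($D{\left(u \right)} = \frac{u - 12}{u - 10} = \frac{u - 12}{-10 + u} = \frac{-12 + u}{-10 + u}$)
$D{\left(-12 \right)} 35 = \frac{-12 - 12}{-10 - 12} \cdot 35 = \frac{1}{-22} \left(-24\right) 35 = \left(- \frac{1}{22}\right) \left(-24\right) 35 = \frac{12}{11} \cdot 35 = \frac{420}{11}$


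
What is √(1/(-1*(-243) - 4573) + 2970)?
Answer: 7*√1136412830/4330 ≈ 54.498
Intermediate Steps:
√(1/(-1*(-243) - 4573) + 2970) = √(1/(243 - 4573) + 2970) = √(1/(-4330) + 2970) = √(-1/4330 + 2970) = √(12860099/4330) = 7*√1136412830/4330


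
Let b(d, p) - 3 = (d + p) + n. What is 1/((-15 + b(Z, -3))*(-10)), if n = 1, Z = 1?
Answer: 1/130 ≈ 0.0076923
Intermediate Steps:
b(d, p) = 4 + d + p (b(d, p) = 3 + ((d + p) + 1) = 3 + (1 + d + p) = 4 + d + p)
1/((-15 + b(Z, -3))*(-10)) = 1/((-15 + (4 + 1 - 3))*(-10)) = 1/((-15 + 2)*(-10)) = 1/(-13*(-10)) = 1/130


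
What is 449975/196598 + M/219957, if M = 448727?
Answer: 187193981821/43243106286 ≈ 4.3289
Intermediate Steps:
449975/196598 + M/219957 = 449975/196598 + 448727/219957 = 187193981821/43243106286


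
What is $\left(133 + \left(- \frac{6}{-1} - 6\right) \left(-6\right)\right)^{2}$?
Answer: $17689$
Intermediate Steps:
$\left(133 + \left(- \frac{6}{-1} - 6\right) \left(-6\right)\right)^{2} = \left(133 + \left(\left(-6\right) \left(-1\right) - 6\right) \left(-6\right)\right)^{2} = \left(133 + \left(6 - 6\right) \left(-6\right)\right)^{2} = \left(133 + 0 \left(-6\right)\right)^{2} = \left(133 + 0\right)^{2} = 133^{2} = 17689$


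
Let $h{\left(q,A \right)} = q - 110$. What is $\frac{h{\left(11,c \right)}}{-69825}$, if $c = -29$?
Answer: $\frac{33}{23275} \approx 0.0014178$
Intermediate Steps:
$h{\left(q,A \right)} = -110 + q$
$\frac{h{\left(11,c \right)}}{-69825} = \frac{-110 + 11}{-69825} = \left(-99\right) \left(- \frac{1}{69825}\right) = \frac{33}{23275}$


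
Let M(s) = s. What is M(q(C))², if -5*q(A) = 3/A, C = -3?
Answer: 1/25 ≈ 0.040000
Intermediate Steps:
q(A) = -3/(5*A)
M(q(C))² = (-⅗/(-3))² = (-⅗*(-⅓))² = (⅕)² = 1/25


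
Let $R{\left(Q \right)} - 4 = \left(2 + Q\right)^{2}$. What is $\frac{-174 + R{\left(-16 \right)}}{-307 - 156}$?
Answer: $- \frac{26}{463} \approx -0.056156$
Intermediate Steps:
$R{\left(Q \right)} = 4 + \left(2 + Q\right)^{2}$
$\frac{-174 + R{\left(-16 \right)}}{-307 - 156} = \frac{-174 + \left(4 + \left(2 - 16\right)^{2}\right)}{-307 - 156} = \frac{-174 + \left(4 + \left(-14\right)^{2}\right)}{-463} = \left(-174 + \left(4 + 196\right)\right) \left(- \frac{1}{463}\right) = \left(-174 + 200\right) \left(- \frac{1}{463}\right) = 26 \left(- \frac{1}{463}\right) = - \frac{26}{463}$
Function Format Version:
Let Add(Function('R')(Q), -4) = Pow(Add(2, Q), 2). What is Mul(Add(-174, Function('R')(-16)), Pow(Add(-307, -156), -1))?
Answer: Rational(-26, 463) ≈ -0.056156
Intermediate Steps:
Function('R')(Q) = Add(4, Pow(Add(2, Q), 2))
Mul(Add(-174, Function('R')(-16)), Pow(Add(-307, -156), -1)) = Mul(Add(-174, Add(4, Pow(Add(2, -16), 2))), Pow(Add(-307, -156), -1)) = Mul(Add(-174, Add(4, Pow(-14, 2))), Pow(-463, -1)) = Mul(Add(-174, Add(4, 196)), Rational(-1, 463)) = Mul(Add(-174, 200), Rational(-1, 463)) = Mul(26, Rational(-1, 463)) = Rational(-26, 463)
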